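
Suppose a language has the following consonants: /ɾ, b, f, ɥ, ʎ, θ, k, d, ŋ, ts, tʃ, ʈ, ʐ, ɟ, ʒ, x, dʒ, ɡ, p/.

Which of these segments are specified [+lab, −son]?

b, f, p

Among the inventory, the [+labial] segments are /b, f, ɥ, p/.
Then [−sonorant] leaves /b, f, p/.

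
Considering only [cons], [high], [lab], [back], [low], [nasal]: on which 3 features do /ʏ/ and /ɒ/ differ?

[high], [low], [back]

/ʏ/ (high front rounded lax vowel) and /ɒ/ (low back rounded vowel) agree on [−consonantal], [+labial], [−nasal]. They differ on [high] (/ʏ/ [+], /ɒ/ [−]), [low] (/ʏ/ [−], /ɒ/ [+]), [back] (/ʏ/ [−], /ɒ/ [+]).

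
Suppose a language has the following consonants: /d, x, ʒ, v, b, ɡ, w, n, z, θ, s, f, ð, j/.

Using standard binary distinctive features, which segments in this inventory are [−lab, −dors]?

Checking each segment against [−labial], [−dorsal]: /d/ (voiced alveolar stop), /ʒ/ (voiced postalveolar fricative), /n/ (alveolar nasal), /z/ (voiced alveolar fricative), /θ/ (voiceless dental fricative), /s/ (voiceless alveolar fricative), among others, satisfy every feature; every other segment in the inventory fails at least one.

d, ʒ, n, z, θ, s, ð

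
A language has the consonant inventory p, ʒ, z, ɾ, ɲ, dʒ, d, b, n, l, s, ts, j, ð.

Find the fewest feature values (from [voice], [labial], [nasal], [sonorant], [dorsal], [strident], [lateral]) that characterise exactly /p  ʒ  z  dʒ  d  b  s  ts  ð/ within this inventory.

Every target segment is [−sonorant] and no other inventory member is, so one feature is enough.

[−sonorant]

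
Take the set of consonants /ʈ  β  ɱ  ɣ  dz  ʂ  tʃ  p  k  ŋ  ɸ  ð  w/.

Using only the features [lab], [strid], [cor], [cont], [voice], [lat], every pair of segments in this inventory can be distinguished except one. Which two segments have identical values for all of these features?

w, β

On the given features, /w/ and /β/ have an identical profile: [+labial], [−strident], [−coronal], [+continuant], [+voice], [−lateral]. No other two segments in the inventory coincide on all 6 features. (They do differ in [sonorant], [round] and [dorsal], which are not among the given features.)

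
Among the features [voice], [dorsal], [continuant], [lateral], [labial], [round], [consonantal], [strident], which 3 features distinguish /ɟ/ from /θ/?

/ɟ/ (voiced palatal stop) and /θ/ (voiceless dental fricative) agree on [-lateral], [-labial], [-round], [+consonantal], [-strident]. They differ on [voice] (/ɟ/ [+], /θ/ [-]), [continuant] (/ɟ/ [-], /θ/ [+]), [dorsal] (/ɟ/ [+], /θ/ [-]).

[voice], [continuant], [dorsal]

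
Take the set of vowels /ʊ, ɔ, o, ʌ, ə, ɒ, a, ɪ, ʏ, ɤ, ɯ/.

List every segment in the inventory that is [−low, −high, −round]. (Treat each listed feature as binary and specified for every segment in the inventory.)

Checking each segment against [−low], [−high], [−round]: /ʌ/ (mid back unrounded lax vowel), /ə/ (mid central vowel (schwa)), /ɤ/ (mid back unrounded tense vowel) satisfy every feature; every other segment in the inventory fails at least one.

ʌ, ə, ɤ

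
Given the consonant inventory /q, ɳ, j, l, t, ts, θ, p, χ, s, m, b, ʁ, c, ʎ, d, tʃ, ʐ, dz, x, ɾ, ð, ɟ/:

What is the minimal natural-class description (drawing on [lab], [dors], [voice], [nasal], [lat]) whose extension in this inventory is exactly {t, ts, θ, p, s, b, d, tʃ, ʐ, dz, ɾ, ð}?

Every target segment is [-nasal], [-lateral], [-dorsal]; each remaining inventory member fails at least one of these. Each conjunct is needed — [-lateral, -dorsal] alone would also admit /ɳ, m/; [-nasal, -dorsal] alone would also admit /l/; [-nasal, -lateral] alone would also admit /q, j, χ, ʁ, …/ — and no other combination of two listed features has exactly this extension, so three is the minimum.

[-nasal, -lat, -dors]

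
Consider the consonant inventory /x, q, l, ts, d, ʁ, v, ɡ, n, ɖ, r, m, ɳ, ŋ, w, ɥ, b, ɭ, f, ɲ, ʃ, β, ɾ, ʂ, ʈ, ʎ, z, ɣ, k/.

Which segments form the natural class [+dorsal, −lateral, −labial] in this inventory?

First, the [+dorsal] segments are /x, q, ʁ, ɡ, ŋ, w, ɥ, ɲ, ʎ, ɣ, k/.
Intersecting with [−lateral] gives /x, q, ʁ, ɡ, ŋ, w, ɥ, ɲ, ɣ, k/.
Intersecting with [−labial] leaves /x, q, ʁ, ɡ, ŋ, ɲ, ɣ, k/.

x, q, ʁ, ɡ, ŋ, ɲ, ɣ, k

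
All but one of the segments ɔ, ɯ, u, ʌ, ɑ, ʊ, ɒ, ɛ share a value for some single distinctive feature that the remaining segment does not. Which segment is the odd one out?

ɛ

/ɒ, ɑ, ʊ, ʌ, u, ɔ, ɯ/ are all [+back], but /ɛ/ (mid front unrounded lax vowel) is [−back]. No other single segment can be removed to leave a set sharing one feature value that the removed segment lacks, so /ɛ/ is the odd one out.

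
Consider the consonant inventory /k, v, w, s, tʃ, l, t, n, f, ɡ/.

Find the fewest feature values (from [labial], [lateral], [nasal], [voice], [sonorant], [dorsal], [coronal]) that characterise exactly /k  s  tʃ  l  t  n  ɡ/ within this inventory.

The target set is precisely the extension of [−labial] in this inventory.

[−labial]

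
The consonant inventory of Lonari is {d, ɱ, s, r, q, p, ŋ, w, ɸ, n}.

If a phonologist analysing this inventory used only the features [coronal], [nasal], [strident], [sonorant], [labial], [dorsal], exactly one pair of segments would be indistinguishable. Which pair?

ɸ, p

On the given features, /ɸ/ and /p/ have an identical profile: [−coronal], [−nasal], [−strident], [−sonorant], [+labial], [−dorsal]. No other two segments in the inventory coincide on all 6 features. (They do differ in [continuant], which is not among the given features.)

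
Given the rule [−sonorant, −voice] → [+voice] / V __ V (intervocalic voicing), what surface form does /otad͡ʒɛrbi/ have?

/t/ satisfies [−sonorant, −voice] and sits in V __ V. The [+voice] counterpart of the voiceless alveolar stop is /d/. Other segments in /otad͡ʒɛrbi/ either fail the structural description or are not in the environment, so the surface form is [odad͡ʒɛrbi].

[odad͡ʒɛrbi]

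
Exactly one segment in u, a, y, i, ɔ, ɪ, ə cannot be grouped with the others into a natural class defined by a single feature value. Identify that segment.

[low] groups all but one: /i, ə, ɔ, y, ɪ, u/ share [-low] while /a/ (low unrounded vowel) alone is [+low]. Removing any other segment would not leave a single-feature class that excludes it.

a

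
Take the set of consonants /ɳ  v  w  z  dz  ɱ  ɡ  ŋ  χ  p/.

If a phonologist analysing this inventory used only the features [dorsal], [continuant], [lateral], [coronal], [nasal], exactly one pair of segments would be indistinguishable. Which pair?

χ, w

Both /χ/ and /w/ are [+dorsal], [+continuant], [−lateral], [−coronal], [−nasal]. Since the list omits [sonorant], [voice], [labial], [round] and [high] — which do distinguish the voiceless uvular fricative from the labial-velar glide — this pair collapses; all other pairs remain distinct.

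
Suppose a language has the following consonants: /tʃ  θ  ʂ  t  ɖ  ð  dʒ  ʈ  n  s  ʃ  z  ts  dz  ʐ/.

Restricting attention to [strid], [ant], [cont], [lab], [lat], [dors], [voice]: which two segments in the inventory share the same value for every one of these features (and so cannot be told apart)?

On the given features, /ʃ/ and /ʂ/ have an identical profile: [+strident], [−anterior], [+continuant], [−labial], [−lateral], [−dorsal], [−voice]. No other two segments in the inventory coincide on all 7 features. (They do differ in [distributed], which is not among the given features.)

ʃ, ʂ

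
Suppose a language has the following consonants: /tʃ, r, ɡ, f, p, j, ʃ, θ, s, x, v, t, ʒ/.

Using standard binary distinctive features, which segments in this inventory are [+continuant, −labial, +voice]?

The [+continuant] segments are /r, f, j, ʃ, θ, s, x, v, ʒ/.
Of those, [−labial] gives /r, j, ʃ, θ, s, x, ʒ/.
Within that set, [+voice] leaves /r, j, ʒ/.

r, j, ʒ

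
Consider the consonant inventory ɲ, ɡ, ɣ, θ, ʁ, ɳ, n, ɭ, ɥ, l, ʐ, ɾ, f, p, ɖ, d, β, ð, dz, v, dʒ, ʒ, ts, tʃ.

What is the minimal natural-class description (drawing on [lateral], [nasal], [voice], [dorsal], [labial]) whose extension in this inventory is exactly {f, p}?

[−voice, +labial]

The class [−voice], [+labial] has exactly /f, p/ as its extension in this inventory. No smaller conjunction from the listed features achieves this: [+labial] alone would also admit /ɥ, β, v/; [−voice] alone would also admit /θ, ts, tʃ/; and checking the remaining single features turns up none with this extension.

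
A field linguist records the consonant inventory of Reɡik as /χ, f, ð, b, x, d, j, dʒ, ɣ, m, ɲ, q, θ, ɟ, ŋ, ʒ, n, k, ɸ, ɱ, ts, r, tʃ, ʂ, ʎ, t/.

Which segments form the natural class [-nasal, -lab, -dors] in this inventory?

Checking each segment against [-nasal], [-labial], [-dorsal]: /ð/ (voiced dental fricative), /d/ (voiced alveolar stop), /dʒ/ (voiced postalveolar affricate), /θ/ (voiceless dental fricative), /ʒ/ (voiced postalveolar fricative), /ts/ (voiceless alveolar affricate), among others, satisfy every feature; every other segment in the inventory fails at least one.

ð, d, dʒ, θ, ʒ, ts, r, tʃ, ʂ, t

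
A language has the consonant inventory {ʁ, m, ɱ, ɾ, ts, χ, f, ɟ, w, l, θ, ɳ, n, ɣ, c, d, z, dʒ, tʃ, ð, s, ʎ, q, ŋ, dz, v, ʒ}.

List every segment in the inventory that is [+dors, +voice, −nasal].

ʁ, ɟ, w, ɣ, ʎ

Checking each segment against [+dorsal], [+voice], [−nasal]: /ʁ/ (voiced uvular fricative), /ɟ/ (voiced palatal stop), /w/ (labial-velar glide), /ɣ/ (voiced velar fricative), /ʎ/ (palatal lateral approximant) satisfy every feature; every other segment in the inventory fails at least one.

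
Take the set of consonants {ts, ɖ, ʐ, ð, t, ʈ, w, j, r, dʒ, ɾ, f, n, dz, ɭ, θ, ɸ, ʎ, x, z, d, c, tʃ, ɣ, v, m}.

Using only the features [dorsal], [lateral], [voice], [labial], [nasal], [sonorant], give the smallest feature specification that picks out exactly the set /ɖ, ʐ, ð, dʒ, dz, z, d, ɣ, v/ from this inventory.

/ɖ, ʐ, ð, dʒ, dz, z, d, ɣ, v/ are all [−sonorant], [+voice], and no other segment in the inventory matches both values. Dropping any one of them over-generates: [+voice] alone would also admit /w, j, r, ɾ, …/; [−sonorant] alone would also admit /ts, t, ʈ, f, …/. No other single listed feature picks out exactly this set either, so fewer than two features will not do.

[−sonorant, +voice]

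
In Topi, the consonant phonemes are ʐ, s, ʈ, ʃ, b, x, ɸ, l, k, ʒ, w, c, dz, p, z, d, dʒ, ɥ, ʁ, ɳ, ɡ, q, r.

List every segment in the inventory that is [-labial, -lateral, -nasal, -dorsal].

First, the [-labial] segments are /ʐ, s, ʈ, ʃ, x, l, k, ʒ, c, dz, z, d, dʒ, ʁ, ɳ, ɡ, q, r/.
Within that set, [-lateral] gives /ʐ, s, ʈ, ʃ, x, k, ʒ, c, dz, z, d, dʒ, ʁ, ɳ, ɡ, q, r/.
Intersecting with [-nasal] gives /ʐ, s, ʈ, ʃ, x, k, ʒ, c, dz, z, d, dʒ, ʁ, ɡ, q, r/.
Within that set, [-dorsal] leaves /ʐ, s, ʈ, ʃ, ʒ, dz, z, d, dʒ, r/.

ʐ, s, ʈ, ʃ, ʒ, dz, z, d, dʒ, r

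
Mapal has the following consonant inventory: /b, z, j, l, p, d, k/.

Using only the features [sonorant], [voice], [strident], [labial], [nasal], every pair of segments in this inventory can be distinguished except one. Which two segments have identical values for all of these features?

Both /l/ and /j/ are [+sonorant], [+voice], [-strident], [-labial], [-nasal]. Since the list omits [lateral] and [dorsal] — which do distinguish the alveolar lateral approximant from the palatal glide — this pair collapses; all other pairs remain distinct.

l, j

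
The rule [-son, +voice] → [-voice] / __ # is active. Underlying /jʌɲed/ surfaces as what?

/d/ satisfies [-son, +voice] and sits in __ #. The [-voice] counterpart of the voiced alveolar stop is /t/. Other segments in /jʌɲed/ either fail the structural description or are not in the environment, so the surface form is [jʌɲet].

[jʌɲet]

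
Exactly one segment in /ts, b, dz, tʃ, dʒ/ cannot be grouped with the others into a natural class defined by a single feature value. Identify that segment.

[delayed release] (equivalently [strident], [labial], [coronal]) groups all but one: /tʃ, dʒ, dz, ts/ share [+delayed release] while /b/ (voiced bilabial stop) alone is [-delayed release]. Removing any other segment would not leave a single-feature class that excludes it.

b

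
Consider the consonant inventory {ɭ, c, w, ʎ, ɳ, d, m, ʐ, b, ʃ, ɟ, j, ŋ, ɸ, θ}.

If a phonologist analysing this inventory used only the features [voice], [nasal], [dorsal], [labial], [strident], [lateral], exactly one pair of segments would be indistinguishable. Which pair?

Both /j/ and /ɟ/ are [+voice], [-nasal], [+dorsal], [-labial], [-strident], [-lateral]. Since the list omits [sonorant] and [continuant] — which do distinguish the palatal glide from the voiced palatal stop — this pair collapses; all other pairs remain distinct.

j, ɟ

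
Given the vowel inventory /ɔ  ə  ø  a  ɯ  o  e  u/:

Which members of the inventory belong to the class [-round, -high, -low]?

ə, e

Among the inventory, the [-round] segments are /ə, a, ɯ, e/.
Then [-high] gives /ə, a, e/.
Among these, [-low] leaves /ə, e/.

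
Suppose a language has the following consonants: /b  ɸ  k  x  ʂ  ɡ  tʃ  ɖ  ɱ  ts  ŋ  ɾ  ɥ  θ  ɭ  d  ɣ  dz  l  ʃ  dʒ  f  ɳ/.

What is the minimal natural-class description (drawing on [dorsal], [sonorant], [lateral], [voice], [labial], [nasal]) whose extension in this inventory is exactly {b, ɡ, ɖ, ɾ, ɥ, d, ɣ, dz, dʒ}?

The class [+voice], [−nasal], [−lateral] has exactly /b, ɡ, ɖ, ɾ, ɥ, d, ɣ, dz, dʒ/ as its extension in this inventory. No smaller conjunction from the listed features achieves this: [−nasal, −lateral] alone would also admit /ɸ, k, x, ʂ, …/; [+voice, −lateral] alone would also admit /ɱ, ŋ, ɳ/; [+voice, −nasal] alone would also admit /ɭ, l/; and checking the remaining two-feature bundles turns up none with this extension.

[+voice, −nasal, −lateral]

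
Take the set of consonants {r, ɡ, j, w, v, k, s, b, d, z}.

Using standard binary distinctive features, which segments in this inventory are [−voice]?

The [−voice] segments here are /k, s/; the remaining /r, ɡ, j, w, v, b, d, z/ are [+voice].

k, s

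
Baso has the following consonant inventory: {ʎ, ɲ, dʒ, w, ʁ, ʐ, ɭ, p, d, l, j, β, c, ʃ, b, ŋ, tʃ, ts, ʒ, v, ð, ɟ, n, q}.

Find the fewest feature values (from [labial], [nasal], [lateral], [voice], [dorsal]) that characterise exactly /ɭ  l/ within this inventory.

The class [+lateral], [−dorsal] has exactly /ɭ, l/ as its extension in this inventory. No smaller conjunction from the listed features achieves this: [−dorsal] alone would also admit /dʒ, ʐ, p, d, …/; [+lateral] alone would also admit /ʎ/; and checking the remaining single features turns up none with this extension.

[+lateral, −dorsal]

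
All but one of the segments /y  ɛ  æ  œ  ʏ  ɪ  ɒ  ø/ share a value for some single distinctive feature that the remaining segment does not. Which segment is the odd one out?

/y, ɛ, œ, ɪ, ø, ʏ, æ/ are all [-back], but /ɒ/ (low back rounded vowel) is [+back]. No other single segment can be removed to leave a set sharing one feature value that the removed segment lacks, so /ɒ/ is the odd one out.

ɒ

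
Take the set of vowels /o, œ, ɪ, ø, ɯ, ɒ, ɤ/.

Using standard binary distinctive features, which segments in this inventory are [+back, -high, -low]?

Eliminate segments failing any feature: /œ, ɪ, ø/ are [-back]; /ɯ/ is [+high]; /ɒ/ is [+low]. The remaining /o, ɤ/ satisfy [+back], [-high], [-low].

o, ɤ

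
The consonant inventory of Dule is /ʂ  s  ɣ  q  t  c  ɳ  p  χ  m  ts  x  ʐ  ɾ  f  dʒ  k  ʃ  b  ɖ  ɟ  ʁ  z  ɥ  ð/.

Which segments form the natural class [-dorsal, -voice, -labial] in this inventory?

Checking each segment against [-dorsal], [-voice], [-labial]: /ʂ/ (voiceless retroflex fricative), /s/ (voiceless alveolar fricative), /t/ (voiceless alveolar stop), /ts/ (voiceless alveolar affricate), /ʃ/ (voiceless postalveolar fricative) satisfy every feature; every other segment in the inventory fails at least one.

ʂ, s, t, ts, ʃ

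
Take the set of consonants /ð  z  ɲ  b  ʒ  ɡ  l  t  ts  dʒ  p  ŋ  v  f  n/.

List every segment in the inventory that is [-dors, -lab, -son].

ð, z, ʒ, t, ts, dʒ

Checking each segment against [-dorsal], [-labial], [-sonorant]: /ð/ (voiced dental fricative), /z/ (voiced alveolar fricative), /ʒ/ (voiced postalveolar fricative), /t/ (voiceless alveolar stop), /ts/ (voiceless alveolar affricate), /dʒ/ (voiced postalveolar affricate) satisfy every feature; every other segment in the inventory fails at least one.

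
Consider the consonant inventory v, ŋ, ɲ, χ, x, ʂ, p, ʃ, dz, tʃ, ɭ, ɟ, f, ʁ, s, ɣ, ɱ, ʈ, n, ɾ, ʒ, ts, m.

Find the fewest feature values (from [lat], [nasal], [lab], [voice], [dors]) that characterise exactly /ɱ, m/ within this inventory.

The class [+nasal], [+labial] has exactly /ɱ, m/ as its extension in this inventory. No smaller conjunction from the listed features achieves this: [+labial] alone would also admit /v, p, f/; [+nasal] alone would also admit /ŋ, ɲ, n/; and checking the remaining single features turns up none with this extension.

[+nasal, +lab]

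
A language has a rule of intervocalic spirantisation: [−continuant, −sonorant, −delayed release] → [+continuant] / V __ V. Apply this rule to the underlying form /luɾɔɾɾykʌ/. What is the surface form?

[luɾɔɾɾyxʌ]

The only segment in the rule's environment that also matches [−continuant, −sonorant, −delayed release] is /k/. Applying [+continuant] turns the voiceless velar stop into /x/ (voiceless velar fricative), giving [luɾɔɾɾyxʌ].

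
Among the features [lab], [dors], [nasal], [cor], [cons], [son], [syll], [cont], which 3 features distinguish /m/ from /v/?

The two segments share [+labial], [-dorsal], [-coronal], [+consonantal], [-syllabic]. The only features from the list on which they differ: /m/ is [+sonorant] while /v/ is [-sonorant]; /m/ is [+nasal] while /v/ is [-nasal]; /m/ is [-continuant] while /v/ is [+continuant].

[sonorant], [nasal], [continuant]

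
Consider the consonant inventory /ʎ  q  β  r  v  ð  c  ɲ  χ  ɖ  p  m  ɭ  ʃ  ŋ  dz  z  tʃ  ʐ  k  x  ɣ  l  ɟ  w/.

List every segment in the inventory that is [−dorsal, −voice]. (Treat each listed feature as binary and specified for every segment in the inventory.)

p, ʃ, tʃ

Checking each segment against [−dorsal], [−voice]: /p/ (voiceless bilabial stop), /ʃ/ (voiceless postalveolar fricative), /tʃ/ (voiceless postalveolar affricate) satisfy every feature; every other segment in the inventory fails at least one.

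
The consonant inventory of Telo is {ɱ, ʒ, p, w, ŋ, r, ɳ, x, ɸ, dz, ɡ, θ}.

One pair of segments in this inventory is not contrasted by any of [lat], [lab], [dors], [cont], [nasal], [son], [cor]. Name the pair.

On the given features, /θ/ and /ʒ/ have an identical profile: [-lateral], [-labial], [-dorsal], [+continuant], [-nasal], [-sonorant], [+coronal]. No other two segments in the inventory coincide on all 7 features. (They do differ in [voice], [strident] and [anterior], which are not among the given features.)

θ, ʒ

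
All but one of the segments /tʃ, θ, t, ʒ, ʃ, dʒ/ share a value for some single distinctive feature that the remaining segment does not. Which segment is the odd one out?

t

The remaining segments after removing /t/ share [+distributed]; /t/ (voiceless alveolar stop) is [−distributed]. For every other candidate removal, the leftover set fails to share any single feature value that the removed segment lacks.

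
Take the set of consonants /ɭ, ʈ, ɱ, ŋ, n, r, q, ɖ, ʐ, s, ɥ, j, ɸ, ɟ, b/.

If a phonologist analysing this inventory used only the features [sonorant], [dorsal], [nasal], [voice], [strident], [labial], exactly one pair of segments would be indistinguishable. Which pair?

ɭ, r

On the given features, /ɭ/ and /r/ have an identical profile: [+sonorant], [−dorsal], [−nasal], [+voice], [−strident], [−labial]. No other two segments in the inventory coincide on all 6 features. (They do differ in [lateral] and [anterior], which are not among the given features.)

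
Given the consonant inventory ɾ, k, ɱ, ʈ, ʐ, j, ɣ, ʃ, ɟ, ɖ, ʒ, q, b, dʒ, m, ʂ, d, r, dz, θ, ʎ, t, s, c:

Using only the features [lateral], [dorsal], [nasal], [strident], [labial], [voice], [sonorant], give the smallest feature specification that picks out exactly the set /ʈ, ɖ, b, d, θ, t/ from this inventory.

[−sonorant, −strident, −dorsal]

/ʈ, ɖ, b, d, θ, t/ are all [−sonorant], [−strident], [−dorsal], and no other segment in the inventory matches all three values. Dropping any one of them over-generates: [−strident, −dorsal] alone would also admit /ɾ, ɱ, m, r/; [−sonorant, −dorsal] alone would also admit /ʐ, ʃ, ʒ, dʒ, …/; [−sonorant, −strident] alone would also admit /k, ɣ, ɟ, q, …/. No other combination of two listed features picks out exactly this set either, so fewer than three features will not do.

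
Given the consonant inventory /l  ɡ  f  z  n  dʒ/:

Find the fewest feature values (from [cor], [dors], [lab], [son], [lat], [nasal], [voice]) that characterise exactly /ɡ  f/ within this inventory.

Every target segment is [−coronal] and no other inventory member is, so one feature is enough.

[−cor]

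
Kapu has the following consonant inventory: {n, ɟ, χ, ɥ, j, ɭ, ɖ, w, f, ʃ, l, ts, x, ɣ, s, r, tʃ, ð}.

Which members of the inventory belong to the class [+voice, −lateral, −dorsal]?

Checking each segment against [+voice], [−lateral], [−dorsal]: /n/ (alveolar nasal), /ɖ/ (voiced retroflex stop), /r/ (alveolar trill), /ð/ (voiced dental fricative) satisfy every feature; every other segment in the inventory fails at least one.

n, ɖ, r, ð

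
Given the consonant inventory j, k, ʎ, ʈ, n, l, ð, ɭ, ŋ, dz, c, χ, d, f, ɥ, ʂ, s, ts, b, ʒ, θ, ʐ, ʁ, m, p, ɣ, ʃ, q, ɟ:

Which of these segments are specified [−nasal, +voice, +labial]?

Eliminate segments failing any feature: /j, ʎ, l, ð, ɭ, dz, d, ʒ, ʐ, ʁ, ɣ, ɟ/ are [−labial]; /k, ʈ, c, χ, f, ʂ, s, ts, θ, p, ʃ, q/ are [−voice]; /n, ŋ, m/ are [+nasal]. The remaining /ɥ, b/ satisfy [−nasal], [+voice], [+labial].

ɥ, b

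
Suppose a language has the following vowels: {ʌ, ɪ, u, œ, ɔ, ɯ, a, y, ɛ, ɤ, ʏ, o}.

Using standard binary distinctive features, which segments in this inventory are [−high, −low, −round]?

Checking each segment against [−high], [−low], [−round]: /ʌ/ (mid back unrounded lax vowel), /ɛ/ (mid front unrounded lax vowel), /ɤ/ (mid back unrounded tense vowel) satisfy every feature; every other segment in the inventory fails at least one.

ʌ, ɛ, ɤ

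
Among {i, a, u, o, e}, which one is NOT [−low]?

Every segment except /a/ is [−low]. /a/ (low unrounded vowel) is [+low], so it is the exception.

a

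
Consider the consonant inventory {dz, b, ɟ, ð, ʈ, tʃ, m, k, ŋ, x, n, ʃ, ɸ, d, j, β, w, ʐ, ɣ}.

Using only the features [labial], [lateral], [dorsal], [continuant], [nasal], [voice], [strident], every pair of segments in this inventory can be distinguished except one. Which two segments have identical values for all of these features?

Both /j/ and /ɣ/ are [-labial], [-lateral], [+dorsal], [+continuant], [-nasal], [+voice], [-strident]. Since the list omits [sonorant] and [back] — which do distinguish the palatal glide from the voiced velar fricative — this pair collapses; all other pairs remain distinct.

j, ɣ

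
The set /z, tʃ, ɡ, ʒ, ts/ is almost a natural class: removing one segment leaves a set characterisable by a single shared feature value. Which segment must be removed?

ɡ

/tʃ, z, ts, ʒ/ are all [+strident], but /ɡ/ (voiced velar stop) is [-strident]. No other single segment can be removed to leave a set sharing one feature value that the removed segment lacks, so /ɡ/ is the odd one out.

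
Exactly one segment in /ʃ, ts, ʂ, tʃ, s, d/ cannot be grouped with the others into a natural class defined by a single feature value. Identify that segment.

/ʃ, ts, ʂ, s, tʃ/ are all [+strident], but /d/ (voiced alveolar stop) is [−strident]. No other single segment can be removed to leave a set sharing one feature value that the removed segment lacks, so /d/ is the odd one out.

d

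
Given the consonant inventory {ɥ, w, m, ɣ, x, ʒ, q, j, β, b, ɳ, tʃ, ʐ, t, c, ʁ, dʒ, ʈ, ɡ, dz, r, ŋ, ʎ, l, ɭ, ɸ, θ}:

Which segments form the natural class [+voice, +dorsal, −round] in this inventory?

ɣ, j, ʁ, ɡ, ŋ, ʎ

Checking each segment against [+voice], [+dorsal], [−round]: /ɣ/ (voiced velar fricative), /j/ (palatal glide), /ʁ/ (voiced uvular fricative), /ɡ/ (voiced velar stop), /ŋ/ (velar nasal), /ʎ/ (palatal lateral approximant) satisfy every feature; every other segment in the inventory fails at least one.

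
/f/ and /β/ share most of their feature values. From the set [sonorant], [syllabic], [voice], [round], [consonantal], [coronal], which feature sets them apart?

/f/ is the voiceless labiodental fricative and /β/ is the voiced bilabial fricative. Both are [-sonorant], [-syllabic], [-round], [+consonantal], [-coronal]. /f/ is [-voice] while /β/ is [+voice], so the distinguishing feature is [voice].

[voice]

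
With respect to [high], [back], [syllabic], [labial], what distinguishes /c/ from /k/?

[back]

/c/ is the voiceless palatal stop and /k/ is the voiceless velar stop. Both are [+high], [-syllabic], [-labial]. /c/ is [-back] while /k/ is [+back], so the distinguishing feature is [back].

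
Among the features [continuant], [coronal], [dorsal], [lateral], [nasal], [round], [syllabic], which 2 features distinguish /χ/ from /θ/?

/χ/ (voiceless uvular fricative) and /θ/ (voiceless dental fricative) agree on [+continuant], [−lateral], [−nasal], [−round], [−syllabic]. They differ on [coronal] (/χ/ [−], /θ/ [+]), [dorsal] (/χ/ [+], /θ/ [−]).

[coronal], [dorsal]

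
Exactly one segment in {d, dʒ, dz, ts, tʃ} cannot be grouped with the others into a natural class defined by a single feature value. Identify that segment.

d

The remaining segments after removing /d/ share [+delayed release]; /d/ (voiced alveolar stop) is [−delayed release]. For every other candidate removal, the leftover set fails to share any single feature value that the removed segment lacks.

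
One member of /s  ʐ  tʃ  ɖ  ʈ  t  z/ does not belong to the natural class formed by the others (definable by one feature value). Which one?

tʃ

The remaining segments after removing /tʃ/ share [−distributed]; /tʃ/ (voiceless postalveolar affricate) is [+distributed]. For every other candidate removal, the leftover set fails to share any single feature value that the removed segment lacks.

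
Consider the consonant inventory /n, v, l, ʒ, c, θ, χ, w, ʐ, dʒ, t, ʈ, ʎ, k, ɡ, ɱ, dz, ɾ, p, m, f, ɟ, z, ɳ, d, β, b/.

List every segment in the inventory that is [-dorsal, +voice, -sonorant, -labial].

Eliminate segments failing any feature: /n, l, ɱ, ɾ, m, ɳ/ are [+sonorant]; /v, β, b/ are [+labial]; /c, χ, w, ʎ, k, ɡ, ɟ/ are [+dorsal]; /θ, t, ʈ, p, f/ are [-voice]. The remaining /ʒ, ʐ, dʒ, dz, z, d/ satisfy [-dorsal], [+voice], [-sonorant], [-labial].

ʒ, ʐ, dʒ, dz, z, d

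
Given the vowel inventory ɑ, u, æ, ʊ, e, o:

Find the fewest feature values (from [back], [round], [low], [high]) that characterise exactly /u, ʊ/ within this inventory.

The target set is precisely the extension of [+high] in this inventory.

[+high]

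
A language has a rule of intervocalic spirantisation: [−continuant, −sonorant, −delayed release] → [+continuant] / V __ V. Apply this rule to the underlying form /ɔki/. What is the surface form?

The only segment in the rule's environment that also matches [−continuant, −sonorant, −delayed release] is /k/. Applying [+continuant] turns the voiceless velar stop into /x/ (voiceless velar fricative), giving [ɔxi].

[ɔxi]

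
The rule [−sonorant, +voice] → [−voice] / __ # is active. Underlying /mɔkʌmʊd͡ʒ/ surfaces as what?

/d͡ʒ/ satisfies [−sonorant, +voice] and sits in __ #. The [−voice] counterpart of the voiced postalveolar affricate is /t͡ʃ/. Other segments in /mɔkʌmʊd͡ʒ/ either fail the structural description or are not in the environment, so the surface form is [mɔkʌmʊt͡ʃ].

[mɔkʌmʊt͡ʃ]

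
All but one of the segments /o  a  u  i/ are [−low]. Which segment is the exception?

a

/o, u, i/ are all [−low]; /a/ (low unrounded vowel) is [+low].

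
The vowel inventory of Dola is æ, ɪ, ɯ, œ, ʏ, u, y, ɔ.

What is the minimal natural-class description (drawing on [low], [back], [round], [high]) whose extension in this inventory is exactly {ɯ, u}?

[+high, +back]

/ɯ, u/ are all [+high], [+back], and no other segment in the inventory matches both values. Dropping any one of them over-generates: [+back] alone would also admit /ɔ/; [+high] alone would also admit /ɪ, ʏ, y/. No other single listed feature picks out exactly this set either, so fewer than two features will not do.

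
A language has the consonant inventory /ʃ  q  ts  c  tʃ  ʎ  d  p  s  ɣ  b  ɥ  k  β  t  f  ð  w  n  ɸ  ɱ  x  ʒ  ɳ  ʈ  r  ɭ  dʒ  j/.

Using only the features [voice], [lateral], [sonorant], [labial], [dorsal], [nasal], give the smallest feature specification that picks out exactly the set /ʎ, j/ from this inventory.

Every target segment is [+sonorant], [−labial], [+dorsal]; each remaining inventory member fails at least one of these. Each conjunct is needed — [−labial, +dorsal] alone would also admit /q, c, ɣ, k, …/; [+sonorant, +dorsal] alone would also admit /ɥ, w/; [+sonorant, −labial] alone would also admit /n, ɳ, r, ɭ/ — and no other combination of two listed features has exactly this extension, so three is the minimum.

[+sonorant, −labial, +dorsal]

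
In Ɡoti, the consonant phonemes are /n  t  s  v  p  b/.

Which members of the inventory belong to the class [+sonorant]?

n

The feature [sonorant] marks segments produced without turbulent airflow (nasals, liquids, glides, vowels). In this inventory /n/ has that property, so it is [+sonorant]; /t, s, v, p, b/ are [-sonorant].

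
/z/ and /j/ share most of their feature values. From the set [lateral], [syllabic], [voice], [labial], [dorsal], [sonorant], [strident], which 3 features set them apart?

The two segments share [-lateral], [-syllabic], [+voice], [-labial]. The only features from the list on which they differ: /z/ is [-sonorant] while /j/ is [+sonorant]; /z/ is [+strident] while /j/ is [-strident]; /z/ is [-dorsal] while /j/ is [+dorsal].

[sonorant], [strident], [dorsal]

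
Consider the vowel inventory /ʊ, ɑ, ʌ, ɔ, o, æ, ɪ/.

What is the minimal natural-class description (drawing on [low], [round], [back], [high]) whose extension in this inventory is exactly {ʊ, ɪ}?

[+high]

/ʊ, ɪ/ are exactly the [+high] segments in the inventory, so a single feature suffices.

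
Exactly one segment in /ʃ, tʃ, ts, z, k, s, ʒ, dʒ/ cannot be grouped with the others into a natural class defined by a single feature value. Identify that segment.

/s, dʒ, tʃ, ts, ʃ, ʒ, z/ are all [+strident], but /k/ (voiceless velar stop) is [−strident]. No other single segment can be removed to leave a set sharing one feature value that the removed segment lacks, so /k/ is the odd one out.

k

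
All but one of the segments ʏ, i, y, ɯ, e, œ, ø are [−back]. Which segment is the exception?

ɯ

Every segment except /ɯ/ is [−back]. /ɯ/ (high back unrounded vowel) is [+back], so it is the exception.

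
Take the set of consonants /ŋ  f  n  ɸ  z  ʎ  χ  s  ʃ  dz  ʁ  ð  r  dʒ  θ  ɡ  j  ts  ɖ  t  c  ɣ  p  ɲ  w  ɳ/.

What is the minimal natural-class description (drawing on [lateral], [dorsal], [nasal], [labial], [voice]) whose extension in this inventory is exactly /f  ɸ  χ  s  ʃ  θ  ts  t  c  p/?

[-voice]

Every target segment is [-voice] and no other inventory member is, so one feature is enough.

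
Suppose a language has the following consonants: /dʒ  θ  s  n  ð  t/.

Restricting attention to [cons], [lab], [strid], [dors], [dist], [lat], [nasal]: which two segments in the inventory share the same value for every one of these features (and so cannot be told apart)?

On the given features, /ð/ and /θ/ have an identical profile: [+consonantal], [−labial], [−strident], [−dorsal], [+distributed], [−lateral], [−nasal]. No other two segments in the inventory coincide on all 7 features. (They do differ in [voice], which is not among the given features.)

ð, θ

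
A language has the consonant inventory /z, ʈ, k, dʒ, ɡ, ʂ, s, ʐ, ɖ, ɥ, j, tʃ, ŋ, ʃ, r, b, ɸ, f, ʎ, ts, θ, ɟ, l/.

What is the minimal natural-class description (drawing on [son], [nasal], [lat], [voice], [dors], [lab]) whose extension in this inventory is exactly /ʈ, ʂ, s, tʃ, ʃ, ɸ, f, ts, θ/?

[−voice, −dors]

Every target segment is [−voice], [−dorsal]; each remaining inventory member fails at least one of these. Each conjunct is needed — [−dorsal] alone would also admit /z, dʒ, ʐ, ɖ, …/; [−voice] alone would also admit /k/ — and no other single listed feature has exactly this extension, so two is the minimum.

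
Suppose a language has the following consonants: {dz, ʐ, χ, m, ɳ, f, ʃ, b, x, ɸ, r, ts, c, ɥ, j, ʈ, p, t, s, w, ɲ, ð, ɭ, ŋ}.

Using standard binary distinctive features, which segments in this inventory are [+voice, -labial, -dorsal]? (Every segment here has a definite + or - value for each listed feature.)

Eliminate segments failing any feature: /χ, f, ʃ, x, ɸ, ts, c, ʈ, p, t, s/ are [-voice]; /m, b, ɥ, w/ are [+labial]; /j, ɲ, ŋ/ are [+dorsal]. The remaining /dz, ʐ, ɳ, r, ð, ɭ/ satisfy [+voice], [-labial], [-dorsal].

dz, ʐ, ɳ, r, ð, ɭ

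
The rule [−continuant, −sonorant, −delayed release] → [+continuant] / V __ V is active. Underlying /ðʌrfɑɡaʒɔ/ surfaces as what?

Only /ɡ/ occurs between two vowels (/ɑ/ __ /a/) and matches the structural description. It is a voiced velar stop, so [−continuant, −sonorant, −delayed release] holds; changing it to [+continuant] with all other features held fixed yields /ɣ/ (voiced velar fricative). No other segment meets both the structural description and the environment, so the output is [ðʌrfɑɣaʒɔ].

[ðʌrfɑɣaʒɔ]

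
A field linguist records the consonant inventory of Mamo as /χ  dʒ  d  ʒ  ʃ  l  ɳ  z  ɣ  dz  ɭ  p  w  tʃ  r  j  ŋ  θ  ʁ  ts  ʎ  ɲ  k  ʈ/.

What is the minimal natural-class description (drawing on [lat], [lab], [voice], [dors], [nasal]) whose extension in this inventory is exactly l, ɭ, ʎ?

[+lat]

The target set is precisely the extension of [+lateral] in this inventory.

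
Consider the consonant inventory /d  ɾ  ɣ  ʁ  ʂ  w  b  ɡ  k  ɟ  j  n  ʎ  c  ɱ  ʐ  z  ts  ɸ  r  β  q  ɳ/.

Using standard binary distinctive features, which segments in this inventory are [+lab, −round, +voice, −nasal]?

Among the inventory, the [+labial] segments are /w, b, ɱ, ɸ, β/.
Then [−round] gives /b, ɱ, ɸ, β/.
Within that set, [+voice] gives /b, ɱ, β/.
Then [−nasal] leaves /b, β/.

b, β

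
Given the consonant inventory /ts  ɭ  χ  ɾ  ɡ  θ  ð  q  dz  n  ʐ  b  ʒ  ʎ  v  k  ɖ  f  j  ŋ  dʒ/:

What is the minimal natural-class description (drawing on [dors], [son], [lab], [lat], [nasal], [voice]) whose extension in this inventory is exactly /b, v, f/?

[+lab]

/b, v, f/ are exactly the [+labial] segments in the inventory, so a single feature suffices.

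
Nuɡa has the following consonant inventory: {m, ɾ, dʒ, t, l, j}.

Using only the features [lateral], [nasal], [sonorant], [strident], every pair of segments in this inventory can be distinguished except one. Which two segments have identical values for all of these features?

On the given features, /j/ and /ɾ/ have an identical profile: [−lateral], [−nasal], [+sonorant], [−strident]. No other two segments in the inventory coincide on all 4 features. (They do differ in [dorsal], which is not among the given features.)

j, ɾ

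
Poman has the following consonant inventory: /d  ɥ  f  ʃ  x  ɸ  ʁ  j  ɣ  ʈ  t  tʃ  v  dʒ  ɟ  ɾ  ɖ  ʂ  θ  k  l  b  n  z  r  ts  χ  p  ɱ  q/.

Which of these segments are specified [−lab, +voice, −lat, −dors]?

d, dʒ, ɾ, ɖ, n, z, r

Eliminate segments failing any feature: /ɥ, f, ɸ, v, b, p, ɱ/ are [+labial]; /ʃ, x, ʈ, t, tʃ, ʂ, θ, k, ts, χ, q/ are [−voice]; /ʁ, j, ɣ, ɟ/ are [+dorsal]; /l/ is [+lateral]. The remaining /d, dʒ, ɾ, ɖ, n, z, r/ satisfy [−labial], [+voice], [−lateral], [−dorsal].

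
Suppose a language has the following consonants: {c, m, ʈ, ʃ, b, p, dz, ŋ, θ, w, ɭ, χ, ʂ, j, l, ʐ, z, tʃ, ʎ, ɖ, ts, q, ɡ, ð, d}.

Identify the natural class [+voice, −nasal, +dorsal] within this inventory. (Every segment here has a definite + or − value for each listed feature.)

w, j, ʎ, ɡ

Checking each segment against [+voice], [−nasal], [+dorsal]: /w/ (labial-velar glide), /j/ (palatal glide), /ʎ/ (palatal lateral approximant), /ɡ/ (voiced velar stop) satisfy every feature; every other segment in the inventory fails at least one.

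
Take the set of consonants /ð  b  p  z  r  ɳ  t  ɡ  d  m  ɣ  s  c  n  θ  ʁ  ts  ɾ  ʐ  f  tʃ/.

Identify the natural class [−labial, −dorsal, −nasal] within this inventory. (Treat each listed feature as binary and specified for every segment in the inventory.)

Checking each segment against [−labial], [−dorsal], [−nasal]: /ð/ (voiced dental fricative), /z/ (voiced alveolar fricative), /r/ (alveolar trill), /t/ (voiceless alveolar stop), /d/ (voiced alveolar stop), /s/ (voiceless alveolar fricative), among others, satisfy every feature; every other segment in the inventory fails at least one.

ð, z, r, t, d, s, θ, ts, ɾ, ʐ, tʃ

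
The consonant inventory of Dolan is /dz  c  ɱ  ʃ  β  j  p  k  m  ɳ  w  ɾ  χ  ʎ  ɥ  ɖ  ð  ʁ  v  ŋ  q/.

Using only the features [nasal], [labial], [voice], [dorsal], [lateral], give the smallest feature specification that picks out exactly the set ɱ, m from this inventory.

[+nasal, +labial]

/ɱ, m/ are all [+nasal], [+labial], and no other segment in the inventory matches both values. Dropping any one of them over-generates: [+labial] alone would also admit /β, p, w, ɥ, …/; [+nasal] alone would also admit /ɳ, ŋ/. No other single listed feature picks out exactly this set either, so fewer than two features will not do.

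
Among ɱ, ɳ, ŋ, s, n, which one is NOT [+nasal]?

s

/s/ is the voiceless alveolar fricative, which is [−nasal]; the rest — /ŋ, n, ɱ, ɳ/ — are [+nasal].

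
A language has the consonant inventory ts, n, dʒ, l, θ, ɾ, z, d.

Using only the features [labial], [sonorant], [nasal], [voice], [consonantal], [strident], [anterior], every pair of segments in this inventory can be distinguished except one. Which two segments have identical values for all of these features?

l, ɾ

On the given features, /l/ and /ɾ/ have an identical profile: [−labial], [+sonorant], [−nasal], [+voice], [+consonantal], [−strident], [+anterior]. No other two segments in the inventory coincide on all 7 features. (They do differ in [lateral], which is not among the given features.)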